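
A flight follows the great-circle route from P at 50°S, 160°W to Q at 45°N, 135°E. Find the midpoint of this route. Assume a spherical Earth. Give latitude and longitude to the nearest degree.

Write both endpoints as unit vectors p₁, p₂ with components (cos φ cos λ, cos φ sin λ, sin φ).
The central angle between the endpoints is δ = arccos(p₁·p₂) ≈ 1.928 rad (110.5°).
Interpolate at f = 1/2 with slerp weights a = sin((1−f)δ)/sin δ ≈ 0.877, b = sin(fδ)/sin δ ≈ 0.877.
p = a·p₁ + b·p₂ ≈ (-0.968, 0.246, -0.052); φ = arcsin(p_z) ≈ -2.96°, λ = atan2(p_y, p_x) ≈ 165.76°.

≈ 3°S, 166°E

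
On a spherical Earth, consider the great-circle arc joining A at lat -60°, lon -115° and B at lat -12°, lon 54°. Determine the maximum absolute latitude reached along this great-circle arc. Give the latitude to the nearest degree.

The great circle lies in the plane with unit normal n̂ = (p₁ × p₂)/|p₁ × p₂|.
Here n̂_z ≈ +0.098; the vertex latitude is φ_max = arccos|n̂_z| ≈ 84.4°.
Check via Clairaut: cos φ_max = |cos φ₁| · sin C = cos(60.0°)·sin(168.7°) ≈ 0.098, again giving ≈ 84.4°.

≈ -84°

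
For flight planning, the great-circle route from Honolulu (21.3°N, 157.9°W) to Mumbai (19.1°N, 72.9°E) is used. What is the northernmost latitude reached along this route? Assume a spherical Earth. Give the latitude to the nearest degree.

The great circle lies in the plane with unit normal n̂ = (p₁ × p₂)/|p₁ × p₂|.
Here n̂_z ≈ -0.759; the vertex latitude is φ_max = arccos|n̂_z| ≈ 40.6°.
Check via Clairaut: cos φ_max = |cos φ₁| · sin C = cos(21.3°)·sin(54.5°) ≈ 0.759, again giving ≈ 40.6°.

≈ 41°N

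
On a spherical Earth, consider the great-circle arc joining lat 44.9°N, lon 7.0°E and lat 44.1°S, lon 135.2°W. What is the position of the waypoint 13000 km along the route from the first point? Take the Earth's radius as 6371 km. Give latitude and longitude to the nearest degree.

Write both endpoints as unit vectors p₁, p₂ with components (cos φ cos λ, cos φ sin λ, sin φ).
The central angle between the endpoints is δ = arccos(p₁·p₂) ≈ 2.675 rad (153.3°). The total great-circle distance is δ·R ≈ 2.675 × 6371 ≈ 17043 km, so the target fraction is f = 13000/17043 ≈ 0.763.
Interpolate at f ≈ 0.763 with slerp weights a = sin((1−f)δ)/sin δ ≈ 1.318, b = sin(fδ)/sin δ ≈ 1.983.
p = a·p₁ + b·p₂ ≈ (-0.083, -0.889, -0.449); φ = arcsin(p_z) ≈ -26.70°, λ = atan2(p_y, p_x) ≈ -95.36°.

≈ lat 27°S, lon 95°W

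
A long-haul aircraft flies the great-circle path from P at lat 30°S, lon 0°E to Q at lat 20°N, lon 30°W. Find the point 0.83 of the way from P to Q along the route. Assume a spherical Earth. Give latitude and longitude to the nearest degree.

≈ lat 12°N, lon 25°W

From cos δ = sin φ₁ sin φ₂ + cos φ₁ cos φ₂ cos Δλ, the central angle is δ ≈ 1.008 rad (57.7°).
Interpolate at f = 0.83 with slerp weights a = sin((1−f)δ)/sin δ ≈ 0.202, b = sin(fδ)/sin δ ≈ 0.878.
p = a·p₁ + b·p₂ ≈ (0.889, -0.412, 0.199); φ = arcsin(p_z) ≈ 11.50°, λ = atan2(p_y, p_x) ≈ -24.89°.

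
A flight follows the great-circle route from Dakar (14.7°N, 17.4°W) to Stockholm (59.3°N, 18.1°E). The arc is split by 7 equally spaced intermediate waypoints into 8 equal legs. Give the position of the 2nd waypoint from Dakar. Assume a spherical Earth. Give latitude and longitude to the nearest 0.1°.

The haversine formula gives a central angle δ ≈ 0.902 rad (51.7°) between the endpoints.
Interpolate at f = 2/8 with slerp weights a = sin((1−f)δ)/sin δ ≈ 0.798, b = sin(fδ)/sin δ ≈ 0.285.
p = a·p₁ + b·p₂ ≈ (0.875, -0.186, 0.448); φ = arcsin(p_z) ≈ 26.58°, λ = atan2(p_y, p_x) ≈ -11.98°.

≈ 26.6°N, 12.0°W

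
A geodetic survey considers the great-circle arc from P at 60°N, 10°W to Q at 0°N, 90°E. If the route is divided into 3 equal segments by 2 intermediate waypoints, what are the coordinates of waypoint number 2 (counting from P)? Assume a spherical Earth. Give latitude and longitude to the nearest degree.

≈ 27°N, 73°E

Convert each endpoint to a unit vector on the sphere (x = cos φ cos λ, y = cos φ sin λ, z = sin φ).
The central angle between the endpoints is δ = arccos(p₁·p₂) ≈ 1.658 rad (95.0°).
Interpolate at f = 2/3 with slerp weights a = sin((1−f)δ)/sin δ ≈ 0.527, b = sin(fδ)/sin δ ≈ 0.897.
p = a·p₁ + b·p₂ ≈ (0.259, 0.851, 0.456); φ = arcsin(p_z) ≈ 27.15°, λ = atan2(p_y, p_x) ≈ 73.05°.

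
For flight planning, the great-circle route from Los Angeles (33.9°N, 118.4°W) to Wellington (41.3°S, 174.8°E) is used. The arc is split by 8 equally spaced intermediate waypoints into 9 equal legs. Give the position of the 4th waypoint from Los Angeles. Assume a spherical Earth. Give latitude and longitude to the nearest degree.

From cos δ = sin φ₁ sin φ₂ + cos φ₁ cos φ₂ cos Δλ, the central angle is δ ≈ 1.694 rad (97.0°).
Interpolate at f = 4/9 with slerp weights a = sin((1−f)δ)/sin δ ≈ 0.814, b = sin(fδ)/sin δ ≈ 0.689.
p = a·p₁ + b·p₂ ≈ (-0.837, -0.548, -0.000); φ = arcsin(p_z) ≈ -0.03°, λ = atan2(p_y, p_x) ≈ -146.80°.

≈ (0°N, 147°W)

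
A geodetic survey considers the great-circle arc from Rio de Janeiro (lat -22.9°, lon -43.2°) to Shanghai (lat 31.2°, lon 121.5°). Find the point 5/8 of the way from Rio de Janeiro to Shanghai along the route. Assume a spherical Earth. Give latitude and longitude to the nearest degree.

Write both endpoints as unit vectors p₁, p₂ with components (cos φ cos λ, cos φ sin λ, sin φ).
The central angle between the endpoints is δ = arccos(p₁·p₂) ≈ 2.864 rad (164.1°).
Interpolate at f = 5/8 with slerp weights a = sin((1−f)δ)/sin δ ≈ 3.203, b = sin(fδ)/sin δ ≈ 3.557.
p = a·p₁ + b·p₂ ≈ (0.561, 0.574, 0.596); φ = arcsin(p_z) ≈ 36.59°, λ = atan2(p_y, p_x) ≈ 45.66°.

≈ lat 37°, lon 46°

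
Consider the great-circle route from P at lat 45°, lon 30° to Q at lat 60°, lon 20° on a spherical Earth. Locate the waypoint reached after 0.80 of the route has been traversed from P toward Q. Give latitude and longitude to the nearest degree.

≈ lat 57°, lon 23°

Write both endpoints as unit vectors p₁, p₂ with components (cos φ cos λ, cos φ sin λ, sin φ).
The central angle between the endpoints is δ = arccos(p₁·p₂) ≈ 0.282 rad (16.1°).
Interpolate at f = 0.80 with slerp weights a = sin((1−f)δ)/sin δ ≈ 0.203, b = sin(fδ)/sin δ ≈ 0.804.
p = a·p₁ + b·p₂ ≈ (0.502, 0.209, 0.839); φ = arcsin(p_z) ≈ 57.07°, λ = atan2(p_y, p_x) ≈ 22.62°.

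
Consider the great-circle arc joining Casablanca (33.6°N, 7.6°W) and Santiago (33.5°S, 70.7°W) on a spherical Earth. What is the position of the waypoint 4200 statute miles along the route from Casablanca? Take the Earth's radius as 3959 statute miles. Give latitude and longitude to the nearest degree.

The haversine formula gives a central angle δ ≈ 1.562 rad (89.5°) between the endpoints. The total great-circle distance is δ·R ≈ 1.562 × 3959 ≈ 6184 mi, so the target fraction is f = 4200/6184 ≈ 0.679.
Interpolate at f ≈ 0.679 with slerp weights a = sin((1−f)δ)/sin δ ≈ 0.480, b = sin(fδ)/sin δ ≈ 0.873.
p = a·p₁ + b·p₂ ≈ (0.637, -0.740, -0.216); φ = arcsin(p_z) ≈ -12.47°, λ = atan2(p_y, p_x) ≈ -49.26°.

≈ 12°S, 49°W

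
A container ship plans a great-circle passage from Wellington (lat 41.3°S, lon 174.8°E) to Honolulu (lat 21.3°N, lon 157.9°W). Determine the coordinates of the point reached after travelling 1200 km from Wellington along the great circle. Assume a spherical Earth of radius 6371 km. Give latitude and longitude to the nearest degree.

≈ lat 32°S, lon 179°W

Convert each endpoint to a unit vector on the sphere (x = cos φ cos λ, y = cos φ sin λ, z = sin φ).
The central angle between the endpoints is δ = arccos(p₁·p₂) ≈ 1.179 rad (67.5°). The total great-circle distance is δ·R ≈ 1.179 × 6371 ≈ 7509 km, so the target fraction is f = 1200/7509 ≈ 0.160.
Interpolate at f ≈ 0.160 with slerp weights a = sin((1−f)δ)/sin δ ≈ 0.905, b = sin(fδ)/sin δ ≈ 0.203.
p = a·p₁ + b·p₂ ≈ (-0.852, -0.009, -0.524); φ = arcsin(p_z) ≈ -31.57°, λ = atan2(p_y, p_x) ≈ -179.37°.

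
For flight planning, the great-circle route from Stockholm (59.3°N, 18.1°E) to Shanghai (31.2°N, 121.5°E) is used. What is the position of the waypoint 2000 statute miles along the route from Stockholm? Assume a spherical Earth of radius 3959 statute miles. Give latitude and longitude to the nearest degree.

Write both endpoints as unit vectors p₁, p₂ with components (cos φ cos λ, cos φ sin λ, sin φ).
The central angle between the endpoints is δ = arccos(p₁·p₂) ≈ 1.219 rad (69.9°). The total great-circle distance is δ·R ≈ 1.219 × 3959 ≈ 4828 mi, so the target fraction is f = 2000/4828 ≈ 0.414.
Interpolate at f ≈ 0.414 with slerp weights a = sin((1−f)δ)/sin δ ≈ 0.698, b = sin(fδ)/sin δ ≈ 0.515.
p = a·p₁ + b·p₂ ≈ (0.108, 0.487, 0.867); φ = arcsin(p_z) ≈ 60.10°, λ = atan2(p_y, p_x) ≈ 77.47°.

≈ (60°N, 77°E)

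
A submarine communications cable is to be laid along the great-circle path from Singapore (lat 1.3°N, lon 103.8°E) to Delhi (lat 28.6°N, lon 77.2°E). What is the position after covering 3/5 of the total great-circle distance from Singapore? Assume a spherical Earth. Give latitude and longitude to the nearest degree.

The haversine formula gives a central angle δ ≈ 0.651 rad (37.3°) between the endpoints.
Interpolate at f = 3/5 with slerp weights a = sin((1−f)δ)/sin δ ≈ 0.425, b = sin(fδ)/sin δ ≈ 0.628.
p = a·p₁ + b·p₂ ≈ (0.021, 0.950, 0.310); φ = arcsin(p_z) ≈ 18.08°, λ = atan2(p_y, p_x) ≈ 88.74°.

≈ lat 18°N, lon 89°E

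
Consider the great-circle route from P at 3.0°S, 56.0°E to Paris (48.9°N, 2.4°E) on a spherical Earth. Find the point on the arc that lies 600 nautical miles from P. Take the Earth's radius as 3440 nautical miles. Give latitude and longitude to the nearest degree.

Write both endpoints as unit vectors p₁, p₂ with components (cos φ cos λ, cos φ sin λ, sin φ).
The central angle between the endpoints is δ = arccos(p₁·p₂) ≈ 1.213 rad (69.5°). The total great-circle distance is δ·R ≈ 1.213 × 3440 ≈ 4173 nmi, so the target fraction is f = 600/4173 ≈ 0.144.
Interpolate at f ≈ 0.144 with slerp weights a = sin((1−f)δ)/sin δ ≈ 0.920, b = sin(fδ)/sin δ ≈ 0.185.
p = a·p₁ + b·p₂ ≈ (0.635, 0.767, 0.091); φ = arcsin(p_z) ≈ 5.25°, λ = atan2(p_y, p_x) ≈ 50.35°.

≈ 5°N, 50°E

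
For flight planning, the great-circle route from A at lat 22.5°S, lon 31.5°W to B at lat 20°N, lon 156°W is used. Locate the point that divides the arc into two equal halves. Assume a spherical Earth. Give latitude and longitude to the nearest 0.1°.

≈ lat 2.7°S, lon 94.7°W

Convert each endpoint to a unit vector on the sphere (x = cos φ cos λ, y = cos φ sin λ, z = sin φ).
The central angle between the endpoints is δ = arccos(p₁·p₂) ≈ 2.243 rad (128.5°).
Interpolate at f = 1/2 with slerp weights a = sin((1−f)δ)/sin δ ≈ 1.151, b = sin(fδ)/sin δ ≈ 1.151.
p = a·p₁ + b·p₂ ≈ (-0.081, -0.996, -0.047); φ = arcsin(p_z) ≈ -2.68°, λ = atan2(p_y, p_x) ≈ -94.67°.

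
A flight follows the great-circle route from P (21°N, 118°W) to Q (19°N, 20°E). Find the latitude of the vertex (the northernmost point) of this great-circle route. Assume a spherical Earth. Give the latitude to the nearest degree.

≈ 45°N

The great circle lies in the plane with unit normal n̂ = (p₁ × p₂)/|p₁ × p₂|.
Here n̂_z ≈ +0.701; the vertex latitude is φ_max = arccos|n̂_z| ≈ 45.5°.
Check via Clairaut: cos φ_max = |cos φ₁| · sin C = cos(21.0°)·sin(48.7°) ≈ 0.701, again giving ≈ 45.5°.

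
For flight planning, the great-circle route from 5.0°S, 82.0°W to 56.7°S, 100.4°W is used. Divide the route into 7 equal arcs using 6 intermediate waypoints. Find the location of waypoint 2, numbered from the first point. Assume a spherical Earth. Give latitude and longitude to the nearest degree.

From cos δ = sin φ₁ sin φ₂ + cos φ₁ cos φ₂ cos Δλ, the central angle is δ ≈ 0.937 rad (53.7°).
Interpolate at f = 2/7 with slerp weights a = sin((1−f)δ)/sin δ ≈ 0.770, b = sin(fδ)/sin δ ≈ 0.328.
p = a·p₁ + b·p₂ ≈ (0.074, -0.937, -0.342); φ = arcsin(p_z) ≈ -19.97°, λ = atan2(p_y, p_x) ≈ -85.47°.

≈ 20°S, 85°W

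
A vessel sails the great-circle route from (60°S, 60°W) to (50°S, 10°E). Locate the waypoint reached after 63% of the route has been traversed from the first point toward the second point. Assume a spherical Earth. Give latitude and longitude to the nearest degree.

≈ (58°S, 11°W)

Write both endpoints as unit vectors p₁, p₂ with components (cos φ cos λ, cos φ sin λ, sin φ).
The central angle between the endpoints is δ = arccos(p₁·p₂) ≈ 0.687 rad (39.3°).
Interpolate at f = 0.63 with slerp weights a = sin((1−f)δ)/sin δ ≈ 0.396, b = sin(fδ)/sin δ ≈ 0.661.
p = a·p₁ + b·p₂ ≈ (0.518, -0.098, -0.850); φ = arcsin(p_z) ≈ -58.20°, λ = atan2(p_y, p_x) ≈ -10.70°.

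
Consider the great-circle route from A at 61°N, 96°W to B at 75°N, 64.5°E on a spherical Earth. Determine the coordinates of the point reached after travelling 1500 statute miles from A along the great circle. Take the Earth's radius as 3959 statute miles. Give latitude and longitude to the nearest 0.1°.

Convert each endpoint to a unit vector on the sphere (x = cos φ cos λ, y = cos φ sin λ, z = sin φ).
The central angle between the endpoints is δ = arccos(p₁·p₂) ≈ 0.758 rad (43.4°). The total great-circle distance is δ·R ≈ 0.758 × 3959 ≈ 2999 mi, so the target fraction is f = 1500/2999 ≈ 0.500.
Interpolate at f ≈ 0.500 with slerp weights a = sin((1−f)δ)/sin δ ≈ 0.538, b = sin(fδ)/sin δ ≈ 0.538.
p = a·p₁ + b·p₂ ≈ (0.033, -0.134, 0.990); φ = arcsin(p_z) ≈ 82.09°, λ = atan2(p_y, p_x) ≈ -76.24°.

≈ 82.1°N, 76.2°W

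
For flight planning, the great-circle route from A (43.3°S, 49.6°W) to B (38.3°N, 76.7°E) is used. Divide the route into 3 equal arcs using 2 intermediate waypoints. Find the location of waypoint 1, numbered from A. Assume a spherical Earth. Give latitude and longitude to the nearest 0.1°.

Convert each endpoint to a unit vector on the sphere (x = cos φ cos λ, y = cos φ sin λ, z = sin φ).
The central angle between the endpoints is δ = arccos(p₁·p₂) ≈ 2.439 rad (139.7°).
Interpolate at f = 1/3 with slerp weights a = sin((1−f)δ)/sin δ ≈ 1.545, b = sin(fδ)/sin δ ≈ 1.124.
p = a·p₁ + b·p₂ ≈ (0.932, 0.002, -0.363); φ = arcsin(p_z) ≈ -21.29°, λ = atan2(p_y, p_x) ≈ 0.13°.

≈ (21.3°S, 0.1°E)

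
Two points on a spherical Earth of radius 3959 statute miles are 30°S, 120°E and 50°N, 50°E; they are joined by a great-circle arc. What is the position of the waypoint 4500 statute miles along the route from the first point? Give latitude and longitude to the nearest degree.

≈ 24°N, 82°E

From cos δ = sin φ₁ sin φ₂ + cos φ₁ cos φ₂ cos Δλ, the central angle is δ ≈ 1.765 rad (101.1°). The total great-circle distance is δ·R ≈ 1.765 × 3959 ≈ 6986 mi, so the target fraction is f = 4500/6986 ≈ 0.644.
Interpolate at f ≈ 0.644 with slerp weights a = sin((1−f)δ)/sin δ ≈ 0.599, b = sin(fδ)/sin δ ≈ 0.925.
p = a·p₁ + b·p₂ ≈ (0.123, 0.904, 0.409); φ = arcsin(p_z) ≈ 24.13°, λ = atan2(p_y, p_x) ≈ 82.27°.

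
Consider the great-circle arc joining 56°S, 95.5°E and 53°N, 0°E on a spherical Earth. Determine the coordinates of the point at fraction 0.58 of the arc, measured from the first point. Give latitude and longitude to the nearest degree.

≈ 7°N, 40°E

Write both endpoints as unit vectors p₁, p₂ with components (cos φ cos λ, cos φ sin λ, sin φ).
The central angle between the endpoints is δ = arccos(p₁·p₂) ≈ 2.338 rad (134.0°).
Interpolate at f = 0.58 with slerp weights a = sin((1−f)δ)/sin δ ≈ 1.156, b = sin(fδ)/sin δ ≈ 1.358.
p = a·p₁ + b·p₂ ≈ (0.755, 0.643, 0.126); φ = arcsin(p_z) ≈ 7.25°, λ = atan2(p_y, p_x) ≈ 40.43°.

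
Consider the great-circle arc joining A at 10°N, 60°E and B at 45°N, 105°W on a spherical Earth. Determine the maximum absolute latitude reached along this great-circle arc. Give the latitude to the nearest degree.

The great circle lies in the plane with unit normal n̂ = (p₁ × p₂)/|p₁ × p₂|.
Here n̂_z ≈ -0.216; the vertex latitude is φ_max = arccos|n̂_z| ≈ 77.5°.

≈ 78°N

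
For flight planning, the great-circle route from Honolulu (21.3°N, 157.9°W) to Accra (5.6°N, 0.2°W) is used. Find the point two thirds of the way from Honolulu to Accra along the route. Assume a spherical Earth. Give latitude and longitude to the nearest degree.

≈ (40°N, 38°W)

From cos δ = sin φ₁ sin φ₂ + cos φ₁ cos φ₂ cos Δλ, the central angle is δ ≈ 2.536 rad (145.3°).
Interpolate at f = 2/3 with slerp weights a = sin((1−f)δ)/sin δ ≈ 1.315, b = sin(fδ)/sin δ ≈ 1.745.
p = a·p₁ + b·p₂ ≈ (0.601, -0.467, 0.648); φ = arcsin(p_z) ≈ 40.40°, λ = atan2(p_y, p_x) ≈ -37.84°.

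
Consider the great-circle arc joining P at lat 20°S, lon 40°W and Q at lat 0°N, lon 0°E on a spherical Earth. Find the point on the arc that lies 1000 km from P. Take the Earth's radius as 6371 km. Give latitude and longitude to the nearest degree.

Convert each endpoint to a unit vector on the sphere (x = cos φ cos λ, y = cos φ sin λ, z = sin φ).
The central angle between the endpoints is δ = arccos(p₁·p₂) ≈ 0.767 rad (44.0°). The total great-circle distance is δ·R ≈ 0.767 × 6371 ≈ 4888 km, so the target fraction is f = 1000/4888 ≈ 0.205.
Interpolate at f ≈ 0.205 with slerp weights a = sin((1−f)δ)/sin δ ≈ 0.826, b = sin(fδ)/sin δ ≈ 0.225.
p = a·p₁ + b·p₂ ≈ (0.820, -0.499, -0.282); φ = arcsin(p_z) ≈ -16.40°, λ = atan2(p_y, p_x) ≈ -31.32°.

≈ lat 16°S, lon 31°W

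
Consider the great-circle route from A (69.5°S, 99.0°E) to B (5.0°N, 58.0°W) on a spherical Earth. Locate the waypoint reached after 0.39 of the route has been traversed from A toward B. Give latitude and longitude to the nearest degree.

≈ (63°S, 40°W)

Convert each endpoint to a unit vector on the sphere (x = cos φ cos λ, y = cos φ sin λ, z = sin φ).
The central angle between the endpoints is δ = arccos(p₁·p₂) ≈ 1.985 rad (113.8°).
Interpolate at f = 0.39 with slerp weights a = sin((1−f)δ)/sin δ ≈ 1.023, b = sin(fδ)/sin δ ≈ 0.764.
p = a·p₁ + b·p₂ ≈ (0.347, -0.292, -0.891); φ = arcsin(p_z) ≈ -63.03°, λ = atan2(p_y, p_x) ≈ -40.03°.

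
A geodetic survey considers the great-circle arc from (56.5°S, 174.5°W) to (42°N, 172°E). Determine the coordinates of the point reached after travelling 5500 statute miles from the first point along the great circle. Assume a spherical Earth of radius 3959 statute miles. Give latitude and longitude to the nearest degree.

≈ (23°N, 175°E)

From cos δ = sin φ₁ sin φ₂ + cos φ₁ cos φ₂ cos Δλ, the central angle is δ ≈ 1.731 rad (99.2°). The total great-circle distance is δ·R ≈ 1.731 × 3959 ≈ 6852 mi, so the target fraction is f = 5500/6852 ≈ 0.803.
Interpolate at f ≈ 0.803 with slerp weights a = sin((1−f)δ)/sin δ ≈ 0.339, b = sin(fδ)/sin δ ≈ 0.996.
p = a·p₁ + b·p₂ ≈ (-0.919, 0.085, 0.384); φ = arcsin(p_z) ≈ 22.57°, λ = atan2(p_y, p_x) ≈ 174.71°.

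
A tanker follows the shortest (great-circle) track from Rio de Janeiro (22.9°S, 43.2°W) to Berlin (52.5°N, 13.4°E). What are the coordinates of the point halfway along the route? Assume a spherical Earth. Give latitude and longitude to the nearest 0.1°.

≈ 16.6°N, 21.2°W

Convert each endpoint to a unit vector on the sphere (x = cos φ cos λ, y = cos φ sin λ, z = sin φ).
The central angle between the endpoints is δ = arccos(p₁·p₂) ≈ 1.571 rad (90.0°).
Interpolate at f = 1/2 with slerp weights a = sin((1−f)δ)/sin δ ≈ 0.707, b = sin(fδ)/sin δ ≈ 0.707.
p = a·p₁ + b·p₂ ≈ (0.894, -0.346, 0.286); φ = arcsin(p_z) ≈ 16.61°, λ = atan2(p_y, p_x) ≈ -21.17°.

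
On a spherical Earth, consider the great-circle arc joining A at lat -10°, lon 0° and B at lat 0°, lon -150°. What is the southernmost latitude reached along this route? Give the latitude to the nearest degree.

≈ -19°

The great circle lies in the plane with unit normal n̂ = (p₁ × p₂)/|p₁ × p₂|.
Here n̂_z ≈ -0.943; the vertex latitude is φ_max = arccos|n̂_z| ≈ 19.4°.
Check via Clairaut: cos φ_max = |cos φ₁| · sin C = cos(10.0°)·sin(106.7°) ≈ 0.943, again giving ≈ 19.4°.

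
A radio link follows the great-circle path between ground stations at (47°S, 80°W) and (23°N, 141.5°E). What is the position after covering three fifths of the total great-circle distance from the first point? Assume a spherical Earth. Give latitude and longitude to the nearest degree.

≈ (19°S, 179°E)

Convert each endpoint to a unit vector on the sphere (x = cos φ cos λ, y = cos φ sin λ, z = sin φ).
The central angle between the endpoints is δ = arccos(p₁·p₂) ≈ 2.428 rad (139.1°).
Interpolate at f = 3/5 with slerp weights a = sin((1−f)δ)/sin δ ≈ 1.261, b = sin(fδ)/sin δ ≈ 1.518.
p = a·p₁ + b·p₂ ≈ (-0.944, 0.023, -0.329); φ = arcsin(p_z) ≈ -19.23°, λ = atan2(p_y, p_x) ≈ 178.62°.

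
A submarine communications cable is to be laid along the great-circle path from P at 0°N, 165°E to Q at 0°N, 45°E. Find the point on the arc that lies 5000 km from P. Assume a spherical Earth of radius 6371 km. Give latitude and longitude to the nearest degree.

≈ 0°N, 120°E

The haversine formula gives a central angle δ ≈ 2.094 rad (120.0°) between the endpoints. The total great-circle distance is δ·R ≈ 2.094 × 6371 ≈ 13343 km, so the target fraction is f = 5000/13343 ≈ 0.375.
Interpolate at f ≈ 0.375 with slerp weights a = sin((1−f)δ)/sin δ ≈ 1.116, b = sin(fδ)/sin δ ≈ 0.816.
p = a·p₁ + b·p₂ ≈ (-0.501, 0.866, 0.000); φ = arcsin(p_z) ≈ 0.00°, λ = atan2(p_y, p_x) ≈ 120.03°.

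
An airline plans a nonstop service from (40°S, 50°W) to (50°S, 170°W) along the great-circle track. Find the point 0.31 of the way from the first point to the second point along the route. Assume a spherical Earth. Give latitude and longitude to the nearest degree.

Convert each endpoint to a unit vector on the sphere (x = cos φ cos λ, y = cos φ sin λ, z = sin φ).
The central angle between the endpoints is δ = arccos(p₁·p₂) ≈ 1.322 rad (75.7°).
Interpolate at f = 0.31 with slerp weights a = sin((1−f)δ)/sin δ ≈ 0.816, b = sin(fδ)/sin δ ≈ 0.411.
p = a·p₁ + b·p₂ ≈ (0.142, -0.525, -0.839); φ = arcsin(p_z) ≈ -57.08°, λ = atan2(p_y, p_x) ≈ -74.90°.

≈ (57°S, 75°W)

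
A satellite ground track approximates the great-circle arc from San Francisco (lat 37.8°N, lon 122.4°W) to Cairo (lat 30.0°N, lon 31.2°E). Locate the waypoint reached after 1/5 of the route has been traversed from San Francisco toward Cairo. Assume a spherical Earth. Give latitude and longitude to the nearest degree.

≈ lat 57°N, lon 107°W

From cos δ = sin φ₁ sin φ₂ + cos φ₁ cos φ₂ cos Δλ, the central angle is δ ≈ 1.882 rad (107.8°).
Interpolate at f = 1/5 with slerp weights a = sin((1−f)δ)/sin δ ≈ 1.048, b = sin(fδ)/sin δ ≈ 0.386.
p = a·p₁ + b·p₂ ≈ (-0.158, -0.526, 0.836); φ = arcsin(p_z) ≈ 56.68°, λ = atan2(p_y, p_x) ≈ -106.69°.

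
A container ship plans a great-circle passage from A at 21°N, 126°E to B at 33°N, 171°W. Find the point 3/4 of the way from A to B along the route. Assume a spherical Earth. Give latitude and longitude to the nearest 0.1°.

Write both endpoints as unit vectors p₁, p₂ with components (cos φ cos λ, cos φ sin λ, sin φ).
The central angle between the endpoints is δ = arccos(p₁·p₂) ≈ 0.988 rad (56.6°).
Interpolate at f = 3/4 with slerp weights a = sin((1−f)δ)/sin δ ≈ 0.293, b = sin(fδ)/sin δ ≈ 0.808.
p = a·p₁ + b·p₂ ≈ (-0.830, 0.115, 0.545); φ = arcsin(p_z) ≈ 33.04°, λ = atan2(p_y, p_x) ≈ 172.11°.

≈ 33.0°N, 172.1°E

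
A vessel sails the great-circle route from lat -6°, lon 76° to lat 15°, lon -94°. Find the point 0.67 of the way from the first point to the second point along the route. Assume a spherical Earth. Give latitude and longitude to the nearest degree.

From cos δ = sin φ₁ sin φ₂ + cos φ₁ cos φ₂ cos Δλ, the central angle is δ ≈ 2.909 rad (166.7°).
Interpolate at f = 0.67 with slerp weights a = sin((1−f)δ)/sin δ ≈ 3.555, b = sin(fδ)/sin δ ≈ 4.033.
p = a·p₁ + b·p₂ ≈ (0.584, -0.455, 0.672); φ = arcsin(p_z) ≈ 42.24°, λ = atan2(p_y, p_x) ≈ -37.97°.

≈ lat 42°, lon -38°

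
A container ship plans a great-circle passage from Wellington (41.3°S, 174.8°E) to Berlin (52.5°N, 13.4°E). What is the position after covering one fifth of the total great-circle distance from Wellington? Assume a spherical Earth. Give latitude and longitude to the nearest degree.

≈ 15°S, 153°E

Write both endpoints as unit vectors p₁, p₂ with components (cos φ cos λ, cos φ sin λ, sin φ).
The central angle between the endpoints is δ = arccos(p₁·p₂) ≈ 2.848 rad (163.2°).
Interpolate at f = 1/5 with slerp weights a = sin((1−f)δ)/sin δ ≈ 2.623, b = sin(fδ)/sin δ ≈ 1.860.
p = a·p₁ + b·p₂ ≈ (-0.861, 0.441, -0.255); φ = arcsin(p_z) ≈ -14.78°, λ = atan2(p_y, p_x) ≈ 152.87°.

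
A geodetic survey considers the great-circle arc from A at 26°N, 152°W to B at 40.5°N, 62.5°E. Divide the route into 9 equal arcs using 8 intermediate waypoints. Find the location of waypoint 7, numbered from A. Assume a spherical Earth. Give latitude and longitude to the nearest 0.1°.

≈ 58.6°N, 86.5°E

Convert each endpoint to a unit vector on the sphere (x = cos φ cos λ, y = cos φ sin λ, z = sin φ).
The central angle between the endpoints is δ = arccos(p₁·p₂) ≈ 1.853 rad (106.2°).
Interpolate at f = 7/9 with slerp weights a = sin((1−f)δ)/sin δ ≈ 0.417, b = sin(fδ)/sin δ ≈ 1.032.
p = a·p₁ + b·p₂ ≈ (0.032, 0.521, 0.853); φ = arcsin(p_z) ≈ 58.57°, λ = atan2(p_y, p_x) ≈ 86.50°.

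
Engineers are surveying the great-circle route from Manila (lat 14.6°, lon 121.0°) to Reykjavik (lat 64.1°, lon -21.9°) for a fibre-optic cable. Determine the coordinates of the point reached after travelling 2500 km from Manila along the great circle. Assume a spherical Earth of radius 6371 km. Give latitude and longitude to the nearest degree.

Convert each endpoint to a unit vector on the sphere (x = cos φ cos λ, y = cos φ sin λ, z = sin φ).
The central angle between the endpoints is δ = arccos(p₁·p₂) ≈ 1.681 rad (96.3°). The total great-circle distance is δ·R ≈ 1.681 × 6371 ≈ 10712 km, so the target fraction is f = 2500/10712 ≈ 0.233.
Interpolate at f ≈ 0.233 with slerp weights a = sin((1−f)δ)/sin δ ≈ 0.966, b = sin(fδ)/sin δ ≈ 0.385.
p = a·p₁ + b·p₂ ≈ (-0.326, 0.739, 0.590); φ = arcsin(p_z) ≈ 36.14°, λ = atan2(p_y, p_x) ≈ 113.79°.

≈ lat 36°, lon 114°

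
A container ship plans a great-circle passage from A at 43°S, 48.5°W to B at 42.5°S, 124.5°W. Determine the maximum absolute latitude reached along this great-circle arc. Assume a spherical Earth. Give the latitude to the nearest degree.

≈ 50°S

The great circle lies in the plane with unit normal n̂ = (p₁ × p₂)/|p₁ × p₂|.
Here n̂_z ≈ -0.649; the vertex latitude is φ_max = arccos|n̂_z| ≈ 49.6°.
Check via Clairaut: cos φ_max = |cos φ₁| · sin C = cos(43.0°)·sin(117.5°) ≈ 0.649, again giving ≈ 49.6°.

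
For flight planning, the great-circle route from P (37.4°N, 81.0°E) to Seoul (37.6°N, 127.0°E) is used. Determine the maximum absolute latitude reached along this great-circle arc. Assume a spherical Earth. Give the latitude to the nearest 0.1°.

The great circle lies in the plane with unit normal n̂ = (p₁ × p₂)/|p₁ × p₂|.
Here n̂_z ≈ +0.768; the vertex latitude is φ_max = arccos|n̂_z| ≈ 39.8°.
Check via Clairaut: cos φ_max = |cos φ₁| · sin C = cos(37.4°)·sin(75.2°) ≈ 0.768, again giving ≈ 39.8°.

≈ 39.8°N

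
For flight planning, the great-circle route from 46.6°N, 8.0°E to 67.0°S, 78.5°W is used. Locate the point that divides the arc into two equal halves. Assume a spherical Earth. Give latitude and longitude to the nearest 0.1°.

≈ 13.5°S, 20.7°W

The haversine formula gives a central angle δ ≈ 2.282 rad (130.7°) between the endpoints.
Interpolate at f = 1/2 with slerp weights a = sin((1−f)δ)/sin δ ≈ 1.199, b = sin(fδ)/sin δ ≈ 1.199.
p = a·p₁ + b·p₂ ≈ (0.909, -0.345, -0.233); φ = arcsin(p_z) ≈ -13.45°, λ = atan2(p_y, p_x) ≈ -20.75°.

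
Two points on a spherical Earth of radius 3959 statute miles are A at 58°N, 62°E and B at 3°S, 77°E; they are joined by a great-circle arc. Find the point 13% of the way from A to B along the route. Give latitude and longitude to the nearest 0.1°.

The haversine formula gives a central angle δ ≈ 1.085 rad (62.2°) between the endpoints.
Interpolate at f = 0.13 with slerp weights a = sin((1−f)δ)/sin δ ≈ 0.916, b = sin(fδ)/sin δ ≈ 0.159.
p = a·p₁ + b·p₂ ≈ (0.264, 0.583, 0.768); φ = arcsin(p_z) ≈ 50.21°, λ = atan2(p_y, p_x) ≈ 65.68°.

≈ 50.2°N, 65.7°E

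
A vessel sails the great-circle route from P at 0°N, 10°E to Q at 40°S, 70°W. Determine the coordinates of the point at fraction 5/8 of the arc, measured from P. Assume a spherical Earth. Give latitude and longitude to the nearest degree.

≈ 30°S, 34°W

Convert each endpoint to a unit vector on the sphere (x = cos φ cos λ, y = cos φ sin λ, z = sin φ).
The central angle between the endpoints is δ = arccos(p₁·p₂) ≈ 1.437 rad (82.4°).
Interpolate at f = 5/8 with slerp weights a = sin((1−f)δ)/sin δ ≈ 0.518, b = sin(fδ)/sin δ ≈ 0.789.
p = a·p₁ + b·p₂ ≈ (0.717, -0.478, -0.507); φ = arcsin(p_z) ≈ -30.49°, λ = atan2(p_y, p_x) ≈ -33.71°.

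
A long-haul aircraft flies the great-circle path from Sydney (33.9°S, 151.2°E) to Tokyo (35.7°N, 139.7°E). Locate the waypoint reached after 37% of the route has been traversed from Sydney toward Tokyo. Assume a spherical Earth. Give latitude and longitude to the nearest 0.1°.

≈ 8.2°S, 146.8°E

Write both endpoints as unit vectors p₁, p₂ with components (cos φ cos λ, cos φ sin λ, sin φ).
The central angle between the endpoints is δ = arccos(p₁·p₂) ≈ 1.229 rad (70.4°).
Interpolate at f = 0.37 with slerp weights a = sin((1−f)δ)/sin δ ≈ 0.742, b = sin(fδ)/sin δ ≈ 0.466.
p = a·p₁ + b·p₂ ≈ (-0.829, 0.542, -0.142); φ = arcsin(p_z) ≈ -8.16°, λ = atan2(p_y, p_x) ≈ 146.83°.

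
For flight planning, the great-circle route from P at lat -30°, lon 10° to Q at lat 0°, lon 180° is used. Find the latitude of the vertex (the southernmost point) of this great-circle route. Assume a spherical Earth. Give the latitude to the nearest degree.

The great circle lies in the plane with unit normal n̂ = (p₁ × p₂)/|p₁ × p₂|.
Here n̂_z ≈ +0.288; the vertex latitude is φ_max = arccos|n̂_z| ≈ 73.3°.

≈ -73°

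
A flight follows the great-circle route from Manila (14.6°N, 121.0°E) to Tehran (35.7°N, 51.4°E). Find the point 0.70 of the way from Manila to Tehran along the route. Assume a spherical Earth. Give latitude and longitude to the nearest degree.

≈ 34°N, 75°E

Write both endpoints as unit vectors p₁, p₂ with components (cos φ cos λ, cos φ sin λ, sin φ).
The central angle between the endpoints is δ = arccos(p₁·p₂) ≈ 1.136 rad (65.1°).
Interpolate at f = 0.70 with slerp weights a = sin((1−f)δ)/sin δ ≈ 0.369, b = sin(fδ)/sin δ ≈ 0.787.
p = a·p₁ + b·p₂ ≈ (0.215, 0.805, 0.552); φ = arcsin(p_z) ≈ 33.53°, λ = atan2(p_y, p_x) ≈ 75.04°.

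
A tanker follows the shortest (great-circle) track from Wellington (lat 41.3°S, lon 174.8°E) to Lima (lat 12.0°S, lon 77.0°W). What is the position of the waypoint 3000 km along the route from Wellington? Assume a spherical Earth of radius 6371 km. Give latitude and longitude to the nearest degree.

≈ lat 45°S, lon 148°W

Convert each endpoint to a unit vector on the sphere (x = cos φ cos λ, y = cos φ sin λ, z = sin φ).
The central angle between the endpoints is δ = arccos(p₁·p₂) ≈ 1.663 rad (95.3°). The total great-circle distance is δ·R ≈ 1.663 × 6371 ≈ 10596 km, so the target fraction is f = 3000/10596 ≈ 0.283.
Interpolate at f ≈ 0.283 with slerp weights a = sin((1−f)δ)/sin δ ≈ 0.933, b = sin(fδ)/sin δ ≈ 0.456.
p = a·p₁ + b·p₂ ≈ (-0.598, -0.371, -0.711); φ = arcsin(p_z) ≈ -45.29°, λ = atan2(p_y, p_x) ≈ -148.20°.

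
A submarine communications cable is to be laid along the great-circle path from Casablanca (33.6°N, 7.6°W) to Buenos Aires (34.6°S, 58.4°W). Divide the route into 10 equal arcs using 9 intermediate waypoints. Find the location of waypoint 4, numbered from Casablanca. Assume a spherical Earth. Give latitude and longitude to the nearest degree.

The haversine formula gives a central angle δ ≈ 1.451 rad (83.2°) between the endpoints.
Interpolate at f = 4/10 with slerp weights a = sin((1−f)δ)/sin δ ≈ 0.770, b = sin(fδ)/sin δ ≈ 0.552.
p = a·p₁ + b·p₂ ≈ (0.874, -0.472, 0.113); φ = arcsin(p_z) ≈ 6.47°, λ = atan2(p_y, p_x) ≈ -28.37°.

≈ 6°N, 28°W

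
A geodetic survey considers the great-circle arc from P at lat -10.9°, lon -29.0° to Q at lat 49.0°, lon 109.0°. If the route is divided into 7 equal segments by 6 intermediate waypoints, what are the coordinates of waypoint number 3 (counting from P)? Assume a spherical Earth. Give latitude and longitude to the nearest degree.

Write both endpoints as unit vectors p₁, p₂ with components (cos φ cos λ, cos φ sin λ, sin φ).
The central angle between the endpoints is δ = arccos(p₁·p₂) ≈ 2.241 rad (128.4°).
Interpolate at f = 3/7 with slerp weights a = sin((1−f)δ)/sin δ ≈ 1.223, b = sin(fδ)/sin δ ≈ 1.046.
p = a·p₁ + b·p₂ ≈ (0.827, 0.067, 0.558); φ = arcsin(p_z) ≈ 33.93°, λ = atan2(p_y, p_x) ≈ 4.60°.

≈ lat 34°, lon 5°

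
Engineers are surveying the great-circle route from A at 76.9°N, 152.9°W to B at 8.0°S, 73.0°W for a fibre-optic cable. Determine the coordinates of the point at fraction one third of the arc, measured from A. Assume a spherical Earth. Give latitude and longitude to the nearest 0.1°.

The haversine formula gives a central angle δ ≈ 1.667 rad (95.5°) between the endpoints.
Interpolate at f = 1/3 with slerp weights a = sin((1−f)δ)/sin δ ≈ 0.901, b = sin(fδ)/sin δ ≈ 0.530.
p = a·p₁ + b·p₂ ≈ (-0.028, -0.595, 0.803); φ = arcsin(p_z) ≈ 53.45°, λ = atan2(p_y, p_x) ≈ -92.72°.

≈ 53.4°N, 92.7°W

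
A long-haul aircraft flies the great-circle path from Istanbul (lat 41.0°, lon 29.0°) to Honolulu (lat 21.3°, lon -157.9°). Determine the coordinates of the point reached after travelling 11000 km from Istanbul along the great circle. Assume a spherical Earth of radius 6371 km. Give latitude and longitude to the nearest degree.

Convert each endpoint to a unit vector on the sphere (x = cos φ cos λ, y = cos φ sin λ, z = sin φ).
The central angle between the endpoints is δ = arccos(p₁·p₂) ≈ 2.049 rad (117.4°). The total great-circle distance is δ·R ≈ 2.049 × 6371 ≈ 13051 km, so the target fraction is f = 11000/13051 ≈ 0.843.
Interpolate at f ≈ 0.843 with slerp weights a = sin((1−f)δ)/sin δ ≈ 0.356, b = sin(fδ)/sin δ ≈ 1.112.
p = a·p₁ + b·p₂ ≈ (-0.725, -0.260, 0.638); φ = arcsin(p_z) ≈ 39.63°, λ = atan2(p_y, p_x) ≈ -160.30°.

≈ lat 40°, lon -160°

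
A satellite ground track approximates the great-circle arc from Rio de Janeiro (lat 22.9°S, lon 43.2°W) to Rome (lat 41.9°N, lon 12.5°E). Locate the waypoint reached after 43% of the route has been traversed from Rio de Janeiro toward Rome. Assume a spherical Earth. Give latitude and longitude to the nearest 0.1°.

≈ lat 6.0°N, lon 21.9°W

The haversine formula gives a central angle δ ≈ 1.444 rad (82.7°) between the endpoints.
Interpolate at f = 0.43 with slerp weights a = sin((1−f)δ)/sin δ ≈ 0.739, b = sin(fδ)/sin δ ≈ 0.586.
p = a·p₁ + b·p₂ ≈ (0.923, -0.372, 0.104); φ = arcsin(p_z) ≈ 5.97°, λ = atan2(p_y, p_x) ≈ -21.94°.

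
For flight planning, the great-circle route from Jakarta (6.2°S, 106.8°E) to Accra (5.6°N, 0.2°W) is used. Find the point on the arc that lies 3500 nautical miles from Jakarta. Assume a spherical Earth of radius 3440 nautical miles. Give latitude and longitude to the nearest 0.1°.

≈ 0.1°N, 48.7°E

Convert each endpoint to a unit vector on the sphere (x = cos φ cos λ, y = cos φ sin λ, z = sin φ).
The central angle between the endpoints is δ = arccos(p₁·p₂) ≈ 1.875 rad (107.4°). The total great-circle distance is δ·R ≈ 1.875 × 3440 ≈ 6451 nmi, so the target fraction is f = 3500/6451 ≈ 0.543.
Interpolate at f ≈ 0.543 with slerp weights a = sin((1−f)δ)/sin δ ≈ 0.793, b = sin(fδ)/sin δ ≈ 0.892.
p = a·p₁ + b·p₂ ≈ (0.660, 0.752, 0.001); φ = arcsin(p_z) ≈ 0.08°, λ = atan2(p_y, p_x) ≈ 48.72°.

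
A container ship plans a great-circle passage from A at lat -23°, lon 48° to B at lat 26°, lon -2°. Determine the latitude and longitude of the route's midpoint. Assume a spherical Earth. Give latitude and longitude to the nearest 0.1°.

≈ lat 1.7°, lon 23.3°

Write both endpoints as unit vectors p₁, p₂ with components (cos φ cos λ, cos φ sin λ, sin φ).
The central angle between the endpoints is δ = arccos(p₁·p₂) ≈ 1.202 rad (68.9°).
Interpolate at f = 1/2 with slerp weights a = sin((1−f)δ)/sin δ ≈ 0.606, b = sin(fδ)/sin δ ≈ 0.606.
p = a·p₁ + b·p₂ ≈ (0.918, 0.396, 0.029); φ = arcsin(p_z) ≈ 1.65°, λ = atan2(p_y, p_x) ≈ 23.32°.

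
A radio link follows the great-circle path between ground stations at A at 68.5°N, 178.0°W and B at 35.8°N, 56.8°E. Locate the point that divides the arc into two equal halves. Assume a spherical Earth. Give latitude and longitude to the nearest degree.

≈ 66°N, 83°E

Write both endpoints as unit vectors p₁, p₂ with components (cos φ cos λ, cos φ sin λ, sin φ).
The central angle between the endpoints is δ = arccos(p₁·p₂) ≈ 1.189 rad (68.1°).
Interpolate at f = 1/2 with slerp weights a = sin((1−f)δ)/sin δ ≈ 0.603, b = sin(fδ)/sin δ ≈ 0.603.
p = a·p₁ + b·p₂ ≈ (0.047, 0.402, 0.915); φ = arcsin(p_z) ≈ 66.14°, λ = atan2(p_y, p_x) ≈ 83.33°.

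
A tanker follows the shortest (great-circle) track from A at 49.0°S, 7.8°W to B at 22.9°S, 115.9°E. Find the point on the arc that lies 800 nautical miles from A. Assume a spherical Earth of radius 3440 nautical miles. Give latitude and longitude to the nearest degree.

Convert each endpoint to a unit vector on the sphere (x = cos φ cos λ, y = cos φ sin λ, z = sin φ).
The central angle between the endpoints is δ = arccos(p₁·p₂) ≈ 1.612 rad (92.4°). The total great-circle distance is δ·R ≈ 1.612 × 3440 ≈ 5547 nmi, so the target fraction is f = 800/5547 ≈ 0.144.
Interpolate at f ≈ 0.144 with slerp weights a = sin((1−f)δ)/sin δ ≈ 0.983, b = sin(fδ)/sin δ ≈ 0.231.
p = a·p₁ + b·p₂ ≈ (0.546, 0.104, -0.831); φ = arcsin(p_z) ≈ -56.24°, λ = atan2(p_y, p_x) ≈ 10.75°.

≈ 56°S, 11°E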